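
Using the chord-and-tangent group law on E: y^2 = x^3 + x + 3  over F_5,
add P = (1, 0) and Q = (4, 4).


P != Q, so use the chord formula.
s = (y2 - y1) / (x2 - x1) = (4) / (3) mod 5 = 3
x3 = s^2 - x1 - x2 mod 5 = 3^2 - 1 - 4 = 4
y3 = s (x1 - x3) - y1 mod 5 = 3 * (1 - 4) - 0 = 1

P + Q = (4, 1)


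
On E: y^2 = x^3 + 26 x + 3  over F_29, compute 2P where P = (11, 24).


Doubling: s = (3 x1^2 + a) / (2 y1)
s = (3*11^2 + 26) / (2*24) mod 29 = 22
x3 = s^2 - 2 x1 mod 29 = 22^2 - 2*11 = 27
y3 = s (x1 - x3) - y1 mod 29 = 22 * (11 - 27) - 24 = 1

2P = (27, 1)


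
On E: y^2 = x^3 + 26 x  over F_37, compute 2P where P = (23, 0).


k = 2 = 10_2 (binary, LSB first: 01)
Double-and-add from P = (23, 0):
  bit 0 = 0: acc unchanged = O
  bit 1 = 1: acc = O + O = O

2P = O


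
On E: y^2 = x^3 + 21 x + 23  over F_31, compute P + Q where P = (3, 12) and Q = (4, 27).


P != Q, so use the chord formula.
s = (y2 - y1) / (x2 - x1) = (15) / (1) mod 31 = 15
x3 = s^2 - x1 - x2 mod 31 = 15^2 - 3 - 4 = 1
y3 = s (x1 - x3) - y1 mod 31 = 15 * (3 - 1) - 12 = 18

P + Q = (1, 18)


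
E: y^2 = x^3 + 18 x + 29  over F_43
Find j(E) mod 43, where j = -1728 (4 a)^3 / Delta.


Delta = -16(4 a^3 + 27 b^2) mod 43 = 30
-1728 * (4 a)^3 = -1728 * (4*18)^3 mod 43 = 22
j = 22 * 30^(-1) mod 43 = 38

j = 38 (mod 43)


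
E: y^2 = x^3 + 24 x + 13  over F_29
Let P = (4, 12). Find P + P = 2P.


Doubling: s = (3 x1^2 + a) / (2 y1)
s = (3*4^2 + 24) / (2*12) mod 29 = 3
x3 = s^2 - 2 x1 mod 29 = 3^2 - 2*4 = 1
y3 = s (x1 - x3) - y1 mod 29 = 3 * (4 - 1) - 12 = 26

2P = (1, 26)


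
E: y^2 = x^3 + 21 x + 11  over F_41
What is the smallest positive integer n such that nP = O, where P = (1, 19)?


Compute successive multiples of P until we hit O:
  1P = (1, 19)
  2P = (21, 18)
  3P = (23, 19)
  4P = (17, 22)
  5P = (28, 40)
  6P = (4, 6)
  7P = (32, 6)
  8P = (6, 36)
  ... (continuing to 37P)
  37P = O

ord(P) = 37


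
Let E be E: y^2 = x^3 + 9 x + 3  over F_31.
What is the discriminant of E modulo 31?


4 a^3 + 27 b^2 = 4*9^3 + 27*3^2 = 2916 + 243 = 3159
Delta = -16 * (3159) = -50544
Delta mod 31 = 17

Delta = 17 (mod 31)


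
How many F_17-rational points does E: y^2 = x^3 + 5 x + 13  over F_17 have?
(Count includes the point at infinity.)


For each x in F_17, count y with y^2 = x^3 + 5 x + 13 mod 17:
  x = 0: RHS = 13, y in [8, 9]  -> 2 point(s)
  x = 1: RHS = 2, y in [6, 11]  -> 2 point(s)
  x = 3: RHS = 4, y in [2, 15]  -> 2 point(s)
  x = 6: RHS = 4, y in [2, 15]  -> 2 point(s)
  x = 7: RHS = 0, y in [0]  -> 1 point(s)
  x = 8: RHS = 4, y in [2, 15]  -> 2 point(s)
  x = 10: RHS = 9, y in [3, 14]  -> 2 point(s)
  x = 12: RHS = 16, y in [4, 13]  -> 2 point(s)
Affine points: 15. Add the point at infinity: total = 16.

#E(F_17) = 16


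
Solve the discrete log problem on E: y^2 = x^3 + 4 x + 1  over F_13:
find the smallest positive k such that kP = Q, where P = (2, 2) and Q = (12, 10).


Enumerate multiples of P until we hit Q = (12, 10):
  1P = (2, 2)
  2P = (12, 10)
Match found at i = 2.

k = 2


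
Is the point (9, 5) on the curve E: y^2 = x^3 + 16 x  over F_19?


Check whether y^2 = x^3 + 16 x + 0 (mod 19) for (x, y) = (9, 5).
LHS: y^2 = 5^2 mod 19 = 6
RHS: x^3 + 16 x + 0 = 9^3 + 16*9 + 0 mod 19 = 18
LHS != RHS

No, not on the curve


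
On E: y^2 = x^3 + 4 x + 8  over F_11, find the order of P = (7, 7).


Compute successive multiples of P until we hit O:
  1P = (7, 7)
  2P = (9, 6)
  3P = (9, 5)
  4P = (7, 4)
  5P = O

ord(P) = 5


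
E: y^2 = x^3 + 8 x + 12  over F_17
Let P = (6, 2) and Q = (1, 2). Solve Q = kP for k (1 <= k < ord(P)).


Enumerate multiples of P until we hit Q = (1, 2):
  1P = (6, 2)
  2P = (13, 16)
  3P = (2, 6)
  4P = (10, 2)
  5P = (1, 15)
  6P = (12, 0)
  7P = (1, 2)
Match found at i = 7.

k = 7


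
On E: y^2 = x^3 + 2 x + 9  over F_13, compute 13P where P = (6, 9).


k = 13 = 1101_2 (binary, LSB first: 1011)
Double-and-add from P = (6, 9):
  bit 0 = 1: acc = O + (6, 9) = (6, 9)
  bit 1 = 0: acc unchanged = (6, 9)
  bit 2 = 1: acc = (6, 9) + (1, 8) = (5, 12)
  bit 3 = 1: acc = (5, 12) + (8, 2) = (1, 5)

13P = (1, 5)


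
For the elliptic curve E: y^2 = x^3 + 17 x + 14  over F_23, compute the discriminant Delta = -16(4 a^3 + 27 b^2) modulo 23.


4 a^3 + 27 b^2 = 4*17^3 + 27*14^2 = 19652 + 5292 = 24944
Delta = -16 * (24944) = -399104
Delta mod 23 = 15

Delta = 15 (mod 23)


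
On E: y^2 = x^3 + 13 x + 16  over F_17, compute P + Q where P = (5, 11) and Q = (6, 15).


P != Q, so use the chord formula.
s = (y2 - y1) / (x2 - x1) = (4) / (1) mod 17 = 4
x3 = s^2 - x1 - x2 mod 17 = 4^2 - 5 - 6 = 5
y3 = s (x1 - x3) - y1 mod 17 = 4 * (5 - 5) - 11 = 6

P + Q = (5, 6)


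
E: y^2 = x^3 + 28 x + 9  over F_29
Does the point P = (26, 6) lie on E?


Check whether y^2 = x^3 + 28 x + 9 (mod 29) for (x, y) = (26, 6).
LHS: y^2 = 6^2 mod 29 = 7
RHS: x^3 + 28 x + 9 = 26^3 + 28*26 + 9 mod 29 = 14
LHS != RHS

No, not on the curve


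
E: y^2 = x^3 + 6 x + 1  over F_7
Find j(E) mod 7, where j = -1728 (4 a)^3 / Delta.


Delta = -16(4 a^3 + 27 b^2) mod 7 = 3
-1728 * (4 a)^3 = -1728 * (4*6)^3 mod 7 = 6
j = 6 * 3^(-1) mod 7 = 2

j = 2 (mod 7)


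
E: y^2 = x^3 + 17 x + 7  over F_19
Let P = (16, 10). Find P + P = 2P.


Doubling: s = (3 x1^2 + a) / (2 y1)
s = (3*16^2 + 17) / (2*10) mod 19 = 6
x3 = s^2 - 2 x1 mod 19 = 6^2 - 2*16 = 4
y3 = s (x1 - x3) - y1 mod 19 = 6 * (16 - 4) - 10 = 5

2P = (4, 5)


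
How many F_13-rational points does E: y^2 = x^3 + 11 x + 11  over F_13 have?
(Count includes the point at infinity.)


For each x in F_13, count y with y^2 = x^3 + 11 x + 11 mod 13:
  x = 1: RHS = 10, y in [6, 7]  -> 2 point(s)
  x = 5: RHS = 9, y in [3, 10]  -> 2 point(s)
  x = 8: RHS = 0, y in [0]  -> 1 point(s)
  x = 10: RHS = 3, y in [4, 9]  -> 2 point(s)
  x = 12: RHS = 12, y in [5, 8]  -> 2 point(s)
Affine points: 9. Add the point at infinity: total = 10.

#E(F_13) = 10


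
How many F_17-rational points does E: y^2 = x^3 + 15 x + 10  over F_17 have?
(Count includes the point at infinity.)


For each x in F_17, count y with y^2 = x^3 + 15 x + 10 mod 17:
  x = 1: RHS = 9, y in [3, 14]  -> 2 point(s)
  x = 4: RHS = 15, y in [7, 10]  -> 2 point(s)
  x = 7: RHS = 16, y in [4, 13]  -> 2 point(s)
  x = 8: RHS = 13, y in [8, 9]  -> 2 point(s)
  x = 10: RHS = 4, y in [2, 15]  -> 2 point(s)
Affine points: 10. Add the point at infinity: total = 11.

#E(F_17) = 11


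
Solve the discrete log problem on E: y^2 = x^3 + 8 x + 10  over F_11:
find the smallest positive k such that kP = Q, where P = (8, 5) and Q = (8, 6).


Enumerate multiples of P until we hit Q = (8, 6):
  1P = (8, 5)
  2P = (10, 10)
  3P = (2, 10)
  4P = (2, 1)
  5P = (10, 1)
  6P = (8, 6)
Match found at i = 6.

k = 6


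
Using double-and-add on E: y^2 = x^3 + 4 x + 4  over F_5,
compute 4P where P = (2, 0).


k = 4 = 100_2 (binary, LSB first: 001)
Double-and-add from P = (2, 0):
  bit 0 = 0: acc unchanged = O
  bit 1 = 0: acc unchanged = O
  bit 2 = 1: acc = O + O = O

4P = O


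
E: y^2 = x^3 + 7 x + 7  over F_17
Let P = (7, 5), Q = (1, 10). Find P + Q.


P != Q, so use the chord formula.
s = (y2 - y1) / (x2 - x1) = (5) / (11) mod 17 = 2
x3 = s^2 - x1 - x2 mod 17 = 2^2 - 7 - 1 = 13
y3 = s (x1 - x3) - y1 mod 17 = 2 * (7 - 13) - 5 = 0

P + Q = (13, 0)


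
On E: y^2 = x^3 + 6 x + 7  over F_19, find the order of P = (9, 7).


Compute successive multiples of P until we hit O:
  1P = (9, 7)
  2P = (8, 4)
  3P = (11, 6)
  4P = (4, 0)
  5P = (11, 13)
  6P = (8, 15)
  7P = (9, 12)
  8P = O

ord(P) = 8


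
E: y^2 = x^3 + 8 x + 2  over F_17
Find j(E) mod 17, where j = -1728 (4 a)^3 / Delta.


Delta = -16(4 a^3 + 27 b^2) mod 17 = 14
-1728 * (4 a)^3 = -1728 * (4*8)^3 mod 17 = 3
j = 3 * 14^(-1) mod 17 = 16

j = 16 (mod 17)


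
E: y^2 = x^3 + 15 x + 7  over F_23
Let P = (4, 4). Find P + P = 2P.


Doubling: s = (3 x1^2 + a) / (2 y1)
s = (3*4^2 + 15) / (2*4) mod 23 = 5
x3 = s^2 - 2 x1 mod 23 = 5^2 - 2*4 = 17
y3 = s (x1 - x3) - y1 mod 23 = 5 * (4 - 17) - 4 = 0

2P = (17, 0)


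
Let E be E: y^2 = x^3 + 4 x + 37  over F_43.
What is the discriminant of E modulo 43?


4 a^3 + 27 b^2 = 4*4^3 + 27*37^2 = 256 + 36963 = 37219
Delta = -16 * (37219) = -595504
Delta mod 43 = 3

Delta = 3 (mod 43)


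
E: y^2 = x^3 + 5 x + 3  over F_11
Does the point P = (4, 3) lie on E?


Check whether y^2 = x^3 + 5 x + 3 (mod 11) for (x, y) = (4, 3).
LHS: y^2 = 3^2 mod 11 = 9
RHS: x^3 + 5 x + 3 = 4^3 + 5*4 + 3 mod 11 = 10
LHS != RHS

No, not on the curve


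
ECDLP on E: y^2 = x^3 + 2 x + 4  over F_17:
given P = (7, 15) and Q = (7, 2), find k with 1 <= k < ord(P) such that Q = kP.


Enumerate multiples of P until we hit Q = (7, 2):
  1P = (7, 15)
  2P = (4, 5)
  3P = (2, 13)
  4P = (0, 15)
  5P = (10, 2)
  6P = (15, 14)
  7P = (16, 1)
  8P = (13, 0)
  9P = (16, 16)
  10P = (15, 3)
  11P = (10, 15)
  12P = (0, 2)
  13P = (2, 4)
  14P = (4, 12)
  15P = (7, 2)
Match found at i = 15.

k = 15


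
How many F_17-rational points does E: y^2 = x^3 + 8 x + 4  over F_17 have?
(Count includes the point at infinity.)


For each x in F_17, count y with y^2 = x^3 + 8 x + 4 mod 17:
  x = 0: RHS = 4, y in [2, 15]  -> 2 point(s)
  x = 1: RHS = 13, y in [8, 9]  -> 2 point(s)
  x = 3: RHS = 4, y in [2, 15]  -> 2 point(s)
  x = 4: RHS = 15, y in [7, 10]  -> 2 point(s)
  x = 5: RHS = 16, y in [4, 13]  -> 2 point(s)
  x = 6: RHS = 13, y in [8, 9]  -> 2 point(s)
  x = 8: RHS = 2, y in [6, 11]  -> 2 point(s)
  x = 10: RHS = 13, y in [8, 9]  -> 2 point(s)
  x = 12: RHS = 9, y in [3, 14]  -> 2 point(s)
  x = 14: RHS = 4, y in [2, 15]  -> 2 point(s)
Affine points: 20. Add the point at infinity: total = 21.

#E(F_17) = 21


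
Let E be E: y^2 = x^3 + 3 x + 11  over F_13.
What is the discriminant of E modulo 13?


4 a^3 + 27 b^2 = 4*3^3 + 27*11^2 = 108 + 3267 = 3375
Delta = -16 * (3375) = -54000
Delta mod 13 = 2

Delta = 2 (mod 13)


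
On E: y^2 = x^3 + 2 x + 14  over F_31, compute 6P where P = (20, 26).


k = 6 = 110_2 (binary, LSB first: 011)
Double-and-add from P = (20, 26):
  bit 0 = 0: acc unchanged = O
  bit 1 = 1: acc = O + (29, 8) = (29, 8)
  bit 2 = 1: acc = (29, 8) + (13, 6) = (5, 26)

6P = (5, 26)


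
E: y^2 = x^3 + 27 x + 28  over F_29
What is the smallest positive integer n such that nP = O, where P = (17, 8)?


Compute successive multiples of P until we hit O:
  1P = (17, 8)
  2P = (19, 18)
  3P = (18, 16)
  4P = (0, 12)
  5P = (25, 28)
  6P = (15, 26)
  7P = (20, 19)
  8P = (28, 0)
  ... (continuing to 16P)
  16P = O

ord(P) = 16


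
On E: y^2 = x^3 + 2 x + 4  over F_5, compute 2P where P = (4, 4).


Doubling: s = (3 x1^2 + a) / (2 y1)
s = (3*4^2 + 2) / (2*4) mod 5 = 0
x3 = s^2 - 2 x1 mod 5 = 0^2 - 2*4 = 2
y3 = s (x1 - x3) - y1 mod 5 = 0 * (4 - 2) - 4 = 1

2P = (2, 1)


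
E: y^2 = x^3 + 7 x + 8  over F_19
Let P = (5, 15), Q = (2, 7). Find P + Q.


P != Q, so use the chord formula.
s = (y2 - y1) / (x2 - x1) = (11) / (16) mod 19 = 9
x3 = s^2 - x1 - x2 mod 19 = 9^2 - 5 - 2 = 17
y3 = s (x1 - x3) - y1 mod 19 = 9 * (5 - 17) - 15 = 10

P + Q = (17, 10)


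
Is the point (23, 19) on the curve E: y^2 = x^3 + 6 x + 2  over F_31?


Check whether y^2 = x^3 + 6 x + 2 (mod 31) for (x, y) = (23, 19).
LHS: y^2 = 19^2 mod 31 = 20
RHS: x^3 + 6 x + 2 = 23^3 + 6*23 + 2 mod 31 = 0
LHS != RHS

No, not on the curve


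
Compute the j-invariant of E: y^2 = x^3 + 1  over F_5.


Delta = -16(4 a^3 + 27 b^2) mod 5 = 3
-1728 * (4 a)^3 = -1728 * (4*0)^3 mod 5 = 0
j = 0 * 3^(-1) mod 5 = 0

j = 0 (mod 5)


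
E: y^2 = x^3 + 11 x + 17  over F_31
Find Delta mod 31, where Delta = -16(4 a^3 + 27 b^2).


4 a^3 + 27 b^2 = 4*11^3 + 27*17^2 = 5324 + 7803 = 13127
Delta = -16 * (13127) = -210032
Delta mod 31 = 24

Delta = 24 (mod 31)


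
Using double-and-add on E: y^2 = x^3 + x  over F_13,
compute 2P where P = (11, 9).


k = 2 = 10_2 (binary, LSB first: 01)
Double-and-add from P = (11, 9):
  bit 0 = 0: acc unchanged = O
  bit 1 = 1: acc = O + (4, 4) = (4, 4)

2P = (4, 4)


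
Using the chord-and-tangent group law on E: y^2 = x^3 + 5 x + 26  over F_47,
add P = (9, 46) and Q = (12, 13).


P != Q, so use the chord formula.
s = (y2 - y1) / (x2 - x1) = (14) / (3) mod 47 = 36
x3 = s^2 - x1 - x2 mod 47 = 36^2 - 9 - 12 = 6
y3 = s (x1 - x3) - y1 mod 47 = 36 * (9 - 6) - 46 = 15

P + Q = (6, 15)


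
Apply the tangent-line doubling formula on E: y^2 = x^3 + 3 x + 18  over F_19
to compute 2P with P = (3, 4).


Doubling: s = (3 x1^2 + a) / (2 y1)
s = (3*3^2 + 3) / (2*4) mod 19 = 18
x3 = s^2 - 2 x1 mod 19 = 18^2 - 2*3 = 14
y3 = s (x1 - x3) - y1 mod 19 = 18 * (3 - 14) - 4 = 7

2P = (14, 7)


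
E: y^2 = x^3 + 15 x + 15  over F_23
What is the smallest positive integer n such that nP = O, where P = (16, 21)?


Compute successive multiples of P until we hit O:
  1P = (16, 21)
  2P = (4, 22)
  3P = (7, 7)
  4P = (1, 10)
  5P = (14, 5)
  6P = (11, 19)
  7P = (21, 0)
  8P = (11, 4)
  ... (continuing to 14P)
  14P = O

ord(P) = 14


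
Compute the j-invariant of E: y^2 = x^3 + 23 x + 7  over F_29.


Delta = -16(4 a^3 + 27 b^2) mod 29 = 22
-1728 * (4 a)^3 = -1728 * (4*23)^3 mod 29 = 21
j = 21 * 22^(-1) mod 29 = 26

j = 26 (mod 29)


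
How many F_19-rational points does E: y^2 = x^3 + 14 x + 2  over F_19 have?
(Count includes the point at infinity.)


For each x in F_19, count y with y^2 = x^3 + 14 x + 2 mod 19:
  x = 1: RHS = 17, y in [6, 13]  -> 2 point(s)
  x = 2: RHS = 0, y in [0]  -> 1 point(s)
  x = 5: RHS = 7, y in [8, 11]  -> 2 point(s)
  x = 6: RHS = 17, y in [6, 13]  -> 2 point(s)
  x = 7: RHS = 6, y in [5, 14]  -> 2 point(s)
  x = 11: RHS = 5, y in [9, 10]  -> 2 point(s)
  x = 12: RHS = 17, y in [6, 13]  -> 2 point(s)
  x = 13: RHS = 6, y in [5, 14]  -> 2 point(s)
  x = 14: RHS = 16, y in [4, 15]  -> 2 point(s)
  x = 16: RHS = 9, y in [3, 16]  -> 2 point(s)
  x = 17: RHS = 4, y in [2, 17]  -> 2 point(s)
  x = 18: RHS = 6, y in [5, 14]  -> 2 point(s)
Affine points: 23. Add the point at infinity: total = 24.

#E(F_19) = 24


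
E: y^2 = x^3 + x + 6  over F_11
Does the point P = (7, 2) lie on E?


Check whether y^2 = x^3 + 1 x + 6 (mod 11) for (x, y) = (7, 2).
LHS: y^2 = 2^2 mod 11 = 4
RHS: x^3 + 1 x + 6 = 7^3 + 1*7 + 6 mod 11 = 4
LHS = RHS

Yes, on the curve


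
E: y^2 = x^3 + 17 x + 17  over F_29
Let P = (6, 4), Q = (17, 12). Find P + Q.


P != Q, so use the chord formula.
s = (y2 - y1) / (x2 - x1) = (8) / (11) mod 29 = 6
x3 = s^2 - x1 - x2 mod 29 = 6^2 - 6 - 17 = 13
y3 = s (x1 - x3) - y1 mod 29 = 6 * (6 - 13) - 4 = 12

P + Q = (13, 12)


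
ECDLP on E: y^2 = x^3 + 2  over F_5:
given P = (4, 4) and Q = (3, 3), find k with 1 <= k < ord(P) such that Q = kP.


Enumerate multiples of P until we hit Q = (3, 3):
  1P = (4, 4)
  2P = (3, 2)
  3P = (2, 0)
  4P = (3, 3)
Match found at i = 4.

k = 4


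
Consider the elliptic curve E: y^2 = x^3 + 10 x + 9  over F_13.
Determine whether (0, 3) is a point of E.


Check whether y^2 = x^3 + 10 x + 9 (mod 13) for (x, y) = (0, 3).
LHS: y^2 = 3^2 mod 13 = 9
RHS: x^3 + 10 x + 9 = 0^3 + 10*0 + 9 mod 13 = 9
LHS = RHS

Yes, on the curve


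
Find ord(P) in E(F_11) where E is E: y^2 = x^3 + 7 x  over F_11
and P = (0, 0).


Compute successive multiples of P until we hit O:
  1P = (0, 0)
  2P = O

ord(P) = 2


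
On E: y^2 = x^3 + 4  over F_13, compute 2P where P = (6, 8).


Doubling: s = (3 x1^2 + a) / (2 y1)
s = (3*6^2 + 0) / (2*8) mod 13 = 10
x3 = s^2 - 2 x1 mod 13 = 10^2 - 2*6 = 10
y3 = s (x1 - x3) - y1 mod 13 = 10 * (6 - 10) - 8 = 4

2P = (10, 4)


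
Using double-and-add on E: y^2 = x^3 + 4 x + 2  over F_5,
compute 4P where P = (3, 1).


k = 4 = 100_2 (binary, LSB first: 001)
Double-and-add from P = (3, 1):
  bit 0 = 0: acc unchanged = O
  bit 1 = 0: acc unchanged = O
  bit 2 = 1: acc = O + (3, 1) = (3, 1)

4P = (3, 1)


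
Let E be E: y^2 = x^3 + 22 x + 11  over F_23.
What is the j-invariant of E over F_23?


Delta = -16(4 a^3 + 27 b^2) mod 23 = 2
-1728 * (4 a)^3 = -1728 * (4*22)^3 mod 23 = 8
j = 8 * 2^(-1) mod 23 = 4

j = 4 (mod 23)


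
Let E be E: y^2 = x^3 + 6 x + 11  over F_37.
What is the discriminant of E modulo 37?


4 a^3 + 27 b^2 = 4*6^3 + 27*11^2 = 864 + 3267 = 4131
Delta = -16 * (4131) = -66096
Delta mod 37 = 23

Delta = 23 (mod 37)


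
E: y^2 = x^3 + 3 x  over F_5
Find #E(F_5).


For each x in F_5, count y with y^2 = x^3 + 3 x + 0 mod 5:
  x = 0: RHS = 0, y in [0]  -> 1 point(s)
  x = 1: RHS = 4, y in [2, 3]  -> 2 point(s)
  x = 2: RHS = 4, y in [2, 3]  -> 2 point(s)
  x = 3: RHS = 1, y in [1, 4]  -> 2 point(s)
  x = 4: RHS = 1, y in [1, 4]  -> 2 point(s)
Affine points: 9. Add the point at infinity: total = 10.

#E(F_5) = 10


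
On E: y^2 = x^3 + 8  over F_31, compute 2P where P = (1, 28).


Doubling: s = (3 x1^2 + a) / (2 y1)
s = (3*1^2 + 0) / (2*28) mod 31 = 15
x3 = s^2 - 2 x1 mod 31 = 15^2 - 2*1 = 6
y3 = s (x1 - x3) - y1 mod 31 = 15 * (1 - 6) - 28 = 21

2P = (6, 21)


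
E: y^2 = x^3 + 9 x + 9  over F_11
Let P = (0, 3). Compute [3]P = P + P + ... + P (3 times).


k = 3 = 11_2 (binary, LSB first: 11)
Double-and-add from P = (0, 3):
  bit 0 = 1: acc = O + (0, 3) = (0, 3)
  bit 1 = 1: acc = (0, 3) + (5, 6) = (9, 7)

3P = (9, 7)


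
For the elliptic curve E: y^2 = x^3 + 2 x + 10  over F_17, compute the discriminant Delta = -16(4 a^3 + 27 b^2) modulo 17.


4 a^3 + 27 b^2 = 4*2^3 + 27*10^2 = 32 + 2700 = 2732
Delta = -16 * (2732) = -43712
Delta mod 17 = 12

Delta = 12 (mod 17)


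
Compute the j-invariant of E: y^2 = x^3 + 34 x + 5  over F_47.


Delta = -16(4 a^3 + 27 b^2) mod 47 = 41
-1728 * (4 a)^3 = -1728 * (4*34)^3 mod 47 = 35
j = 35 * 41^(-1) mod 47 = 2

j = 2 (mod 47)


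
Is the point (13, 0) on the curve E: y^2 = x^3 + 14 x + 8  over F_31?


Check whether y^2 = x^3 + 14 x + 8 (mod 31) for (x, y) = (13, 0).
LHS: y^2 = 0^2 mod 31 = 0
RHS: x^3 + 14 x + 8 = 13^3 + 14*13 + 8 mod 31 = 0
LHS = RHS

Yes, on the curve


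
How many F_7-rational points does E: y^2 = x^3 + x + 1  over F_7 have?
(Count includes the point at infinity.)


For each x in F_7, count y with y^2 = x^3 + 1 x + 1 mod 7:
  x = 0: RHS = 1, y in [1, 6]  -> 2 point(s)
  x = 2: RHS = 4, y in [2, 5]  -> 2 point(s)
Affine points: 4. Add the point at infinity: total = 5.

#E(F_7) = 5


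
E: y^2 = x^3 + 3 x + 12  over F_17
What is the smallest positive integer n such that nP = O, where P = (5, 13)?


Compute successive multiples of P until we hit O:
  1P = (5, 13)
  2P = (16, 5)
  3P = (11, 13)
  4P = (1, 4)
  5P = (15, 7)
  6P = (13, 2)
  7P = (7, 11)
  8P = (6, 5)
  ... (continuing to 23P)
  23P = O

ord(P) = 23


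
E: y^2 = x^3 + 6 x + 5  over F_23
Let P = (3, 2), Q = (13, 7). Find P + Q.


P != Q, so use the chord formula.
s = (y2 - y1) / (x2 - x1) = (5) / (10) mod 23 = 12
x3 = s^2 - x1 - x2 mod 23 = 12^2 - 3 - 13 = 13
y3 = s (x1 - x3) - y1 mod 23 = 12 * (3 - 13) - 2 = 16

P + Q = (13, 16)


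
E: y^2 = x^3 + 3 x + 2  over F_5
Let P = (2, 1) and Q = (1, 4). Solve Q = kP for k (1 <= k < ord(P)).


Enumerate multiples of P until we hit Q = (1, 4):
  1P = (2, 1)
  2P = (1, 4)
Match found at i = 2.

k = 2


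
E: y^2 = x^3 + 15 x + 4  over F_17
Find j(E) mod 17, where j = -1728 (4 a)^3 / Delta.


Delta = -16(4 a^3 + 27 b^2) mod 17 = 9
-1728 * (4 a)^3 = -1728 * (4*15)^3 mod 17 = 5
j = 5 * 9^(-1) mod 17 = 10

j = 10 (mod 17)


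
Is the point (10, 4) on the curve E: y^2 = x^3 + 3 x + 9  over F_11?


Check whether y^2 = x^3 + 3 x + 9 (mod 11) for (x, y) = (10, 4).
LHS: y^2 = 4^2 mod 11 = 5
RHS: x^3 + 3 x + 9 = 10^3 + 3*10 + 9 mod 11 = 5
LHS = RHS

Yes, on the curve


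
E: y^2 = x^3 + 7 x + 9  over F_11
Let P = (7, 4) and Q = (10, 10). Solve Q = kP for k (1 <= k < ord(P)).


Enumerate multiples of P until we hit Q = (10, 10):
  1P = (7, 4)
  2P = (8, 7)
  3P = (5, 2)
  4P = (0, 3)
  5P = (2, 3)
  6P = (6, 5)
  7P = (10, 10)
Match found at i = 7.

k = 7


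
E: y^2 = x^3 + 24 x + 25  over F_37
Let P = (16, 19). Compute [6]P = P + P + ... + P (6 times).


k = 6 = 110_2 (binary, LSB first: 011)
Double-and-add from P = (16, 19):
  bit 0 = 0: acc unchanged = O
  bit 1 = 1: acc = O + (8, 27) = (8, 27)
  bit 2 = 1: acc = (8, 27) + (0, 5) = (25, 28)

6P = (25, 28)


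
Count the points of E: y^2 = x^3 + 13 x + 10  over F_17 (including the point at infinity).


For each x in F_17, count y with y^2 = x^3 + 13 x + 10 mod 17:
  x = 3: RHS = 8, y in [5, 12]  -> 2 point(s)
  x = 5: RHS = 13, y in [8, 9]  -> 2 point(s)
  x = 6: RHS = 15, y in [7, 10]  -> 2 point(s)
  x = 7: RHS = 2, y in [6, 11]  -> 2 point(s)
  x = 10: RHS = 1, y in [1, 16]  -> 2 point(s)
  x = 13: RHS = 13, y in [8, 9]  -> 2 point(s)
  x = 16: RHS = 13, y in [8, 9]  -> 2 point(s)
Affine points: 14. Add the point at infinity: total = 15.

#E(F_17) = 15


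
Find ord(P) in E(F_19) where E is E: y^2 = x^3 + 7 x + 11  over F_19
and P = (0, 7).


Compute successive multiples of P until we hit O:
  1P = (0, 7)
  2P = (5, 0)
  3P = (0, 12)
  4P = O

ord(P) = 4


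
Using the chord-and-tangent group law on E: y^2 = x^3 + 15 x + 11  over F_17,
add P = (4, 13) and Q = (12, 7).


P != Q, so use the chord formula.
s = (y2 - y1) / (x2 - x1) = (11) / (8) mod 17 = 12
x3 = s^2 - x1 - x2 mod 17 = 12^2 - 4 - 12 = 9
y3 = s (x1 - x3) - y1 mod 17 = 12 * (4 - 9) - 13 = 12

P + Q = (9, 12)


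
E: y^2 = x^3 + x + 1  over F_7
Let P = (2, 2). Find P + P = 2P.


Doubling: s = (3 x1^2 + a) / (2 y1)
s = (3*2^2 + 1) / (2*2) mod 7 = 5
x3 = s^2 - 2 x1 mod 7 = 5^2 - 2*2 = 0
y3 = s (x1 - x3) - y1 mod 7 = 5 * (2 - 0) - 2 = 1

2P = (0, 1)


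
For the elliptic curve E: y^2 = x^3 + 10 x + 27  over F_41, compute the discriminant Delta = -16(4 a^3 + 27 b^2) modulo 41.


4 a^3 + 27 b^2 = 4*10^3 + 27*27^2 = 4000 + 19683 = 23683
Delta = -16 * (23683) = -378928
Delta mod 41 = 35

Delta = 35 (mod 41)


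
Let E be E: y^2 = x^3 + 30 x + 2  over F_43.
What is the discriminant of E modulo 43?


4 a^3 + 27 b^2 = 4*30^3 + 27*2^2 = 108000 + 108 = 108108
Delta = -16 * (108108) = -1729728
Delta mod 43 = 33

Delta = 33 (mod 43)


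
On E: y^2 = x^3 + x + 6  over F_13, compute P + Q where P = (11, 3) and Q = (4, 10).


P != Q, so use the chord formula.
s = (y2 - y1) / (x2 - x1) = (7) / (6) mod 13 = 12
x3 = s^2 - x1 - x2 mod 13 = 12^2 - 11 - 4 = 12
y3 = s (x1 - x3) - y1 mod 13 = 12 * (11 - 12) - 3 = 11

P + Q = (12, 11)


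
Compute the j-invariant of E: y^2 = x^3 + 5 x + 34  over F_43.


Delta = -16(4 a^3 + 27 b^2) mod 43 = 8
-1728 * (4 a)^3 = -1728 * (4*5)^3 mod 43 = 27
j = 27 * 8^(-1) mod 43 = 41

j = 41 (mod 43)


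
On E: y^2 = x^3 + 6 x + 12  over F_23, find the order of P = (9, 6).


Compute successive multiples of P until we hit O:
  1P = (9, 6)
  2P = (0, 14)
  3P = (4, 10)
  4P = (18, 15)
  5P = (20, 6)
  6P = (17, 17)
  7P = (5, 11)
  8P = (12, 15)
  ... (continuing to 29P)
  29P = O

ord(P) = 29


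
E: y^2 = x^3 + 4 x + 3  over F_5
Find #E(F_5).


For each x in F_5, count y with y^2 = x^3 + 4 x + 3 mod 5:
  x = 2: RHS = 4, y in [2, 3]  -> 2 point(s)
Affine points: 2. Add the point at infinity: total = 3.

#E(F_5) = 3


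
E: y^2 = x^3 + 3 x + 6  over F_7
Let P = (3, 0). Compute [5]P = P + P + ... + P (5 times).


k = 5 = 101_2 (binary, LSB first: 101)
Double-and-add from P = (3, 0):
  bit 0 = 1: acc = O + (3, 0) = (3, 0)
  bit 1 = 0: acc unchanged = (3, 0)
  bit 2 = 1: acc = (3, 0) + O = (3, 0)

5P = (3, 0)


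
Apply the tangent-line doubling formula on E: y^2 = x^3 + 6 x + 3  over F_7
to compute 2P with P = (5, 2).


Doubling: s = (3 x1^2 + a) / (2 y1)
s = (3*5^2 + 6) / (2*2) mod 7 = 1
x3 = s^2 - 2 x1 mod 7 = 1^2 - 2*5 = 5
y3 = s (x1 - x3) - y1 mod 7 = 1 * (5 - 5) - 2 = 5

2P = (5, 5)


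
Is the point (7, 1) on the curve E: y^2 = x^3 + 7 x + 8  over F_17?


Check whether y^2 = x^3 + 7 x + 8 (mod 17) for (x, y) = (7, 1).
LHS: y^2 = 1^2 mod 17 = 1
RHS: x^3 + 7 x + 8 = 7^3 + 7*7 + 8 mod 17 = 9
LHS != RHS

No, not on the curve


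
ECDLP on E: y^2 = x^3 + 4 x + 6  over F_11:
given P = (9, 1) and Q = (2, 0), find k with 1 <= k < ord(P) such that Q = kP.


Enumerate multiples of P until we hit Q = (2, 0):
  1P = (9, 1)
  2P = (2, 0)
Match found at i = 2.

k = 2


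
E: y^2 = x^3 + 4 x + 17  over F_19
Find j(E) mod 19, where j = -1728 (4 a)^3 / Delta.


Delta = -16(4 a^3 + 27 b^2) mod 19 = 9
-1728 * (4 a)^3 = -1728 * (4*4)^3 mod 19 = 11
j = 11 * 9^(-1) mod 19 = 16

j = 16 (mod 19)


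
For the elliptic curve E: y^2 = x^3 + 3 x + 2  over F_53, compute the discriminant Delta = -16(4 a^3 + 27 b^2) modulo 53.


4 a^3 + 27 b^2 = 4*3^3 + 27*2^2 = 108 + 108 = 216
Delta = -16 * (216) = -3456
Delta mod 53 = 42

Delta = 42 (mod 53)


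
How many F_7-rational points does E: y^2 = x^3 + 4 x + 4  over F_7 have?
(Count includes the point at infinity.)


For each x in F_7, count y with y^2 = x^3 + 4 x + 4 mod 7:
  x = 0: RHS = 4, y in [2, 5]  -> 2 point(s)
  x = 1: RHS = 2, y in [3, 4]  -> 2 point(s)
  x = 3: RHS = 1, y in [1, 6]  -> 2 point(s)
  x = 4: RHS = 0, y in [0]  -> 1 point(s)
  x = 5: RHS = 2, y in [3, 4]  -> 2 point(s)
Affine points: 9. Add the point at infinity: total = 10.

#E(F_7) = 10


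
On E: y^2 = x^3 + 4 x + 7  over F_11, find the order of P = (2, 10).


Compute successive multiples of P until we hit O:
  1P = (2, 10)
  2P = (5, 3)
  3P = (7, 9)
  4P = (6, 4)
  5P = (8, 10)
  6P = (1, 1)
  7P = (1, 10)
  8P = (8, 1)
  ... (continuing to 13P)
  13P = O

ord(P) = 13


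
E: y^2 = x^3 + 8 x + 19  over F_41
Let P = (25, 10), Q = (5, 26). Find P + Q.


P != Q, so use the chord formula.
s = (y2 - y1) / (x2 - x1) = (16) / (21) mod 41 = 32
x3 = s^2 - x1 - x2 mod 41 = 32^2 - 25 - 5 = 10
y3 = s (x1 - x3) - y1 mod 41 = 32 * (25 - 10) - 10 = 19

P + Q = (10, 19)


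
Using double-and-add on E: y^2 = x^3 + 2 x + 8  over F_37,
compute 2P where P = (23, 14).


k = 2 = 10_2 (binary, LSB first: 01)
Double-and-add from P = (23, 14):
  bit 0 = 0: acc unchanged = O
  bit 1 = 1: acc = O + (18, 20) = (18, 20)

2P = (18, 20)


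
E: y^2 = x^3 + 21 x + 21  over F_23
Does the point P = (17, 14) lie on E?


Check whether y^2 = x^3 + 21 x + 21 (mod 23) for (x, y) = (17, 14).
LHS: y^2 = 14^2 mod 23 = 12
RHS: x^3 + 21 x + 21 = 17^3 + 21*17 + 21 mod 23 = 1
LHS != RHS

No, not on the curve


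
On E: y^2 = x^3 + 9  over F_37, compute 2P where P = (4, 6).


Doubling: s = (3 x1^2 + a) / (2 y1)
s = (3*4^2 + 0) / (2*6) mod 37 = 4
x3 = s^2 - 2 x1 mod 37 = 4^2 - 2*4 = 8
y3 = s (x1 - x3) - y1 mod 37 = 4 * (4 - 8) - 6 = 15

2P = (8, 15)


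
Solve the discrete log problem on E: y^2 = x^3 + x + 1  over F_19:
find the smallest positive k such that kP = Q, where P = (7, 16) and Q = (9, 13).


Enumerate multiples of P until we hit Q = (9, 13):
  1P = (7, 16)
  2P = (16, 16)
  3P = (15, 3)
  4P = (13, 8)
  5P = (5, 13)
  6P = (14, 2)
  7P = (2, 12)
  8P = (0, 1)
  9P = (10, 2)
  10P = (9, 6)
  11P = (9, 13)
Match found at i = 11.

k = 11


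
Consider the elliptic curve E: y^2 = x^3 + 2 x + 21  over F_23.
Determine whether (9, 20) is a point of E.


Check whether y^2 = x^3 + 2 x + 21 (mod 23) for (x, y) = (9, 20).
LHS: y^2 = 20^2 mod 23 = 9
RHS: x^3 + 2 x + 21 = 9^3 + 2*9 + 21 mod 23 = 9
LHS = RHS

Yes, on the curve


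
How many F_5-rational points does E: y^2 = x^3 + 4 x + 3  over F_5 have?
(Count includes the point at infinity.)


For each x in F_5, count y with y^2 = x^3 + 4 x + 3 mod 5:
  x = 2: RHS = 4, y in [2, 3]  -> 2 point(s)
Affine points: 2. Add the point at infinity: total = 3.

#E(F_5) = 3


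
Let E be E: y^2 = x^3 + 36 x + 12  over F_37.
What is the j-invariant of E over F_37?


Delta = -16(4 a^3 + 27 b^2) mod 37 = 16
-1728 * (4 a)^3 = -1728 * (4*36)^3 mod 37 = 36
j = 36 * 16^(-1) mod 37 = 30

j = 30 (mod 37)


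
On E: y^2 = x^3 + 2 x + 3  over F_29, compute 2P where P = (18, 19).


k = 2 = 10_2 (binary, LSB first: 01)
Double-and-add from P = (18, 19):
  bit 0 = 0: acc unchanged = O
  bit 1 = 1: acc = O + (27, 22) = (27, 22)

2P = (27, 22)


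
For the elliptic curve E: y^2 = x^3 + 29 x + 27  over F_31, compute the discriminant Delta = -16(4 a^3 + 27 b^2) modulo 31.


4 a^3 + 27 b^2 = 4*29^3 + 27*27^2 = 97556 + 19683 = 117239
Delta = -16 * (117239) = -1875824
Delta mod 31 = 17

Delta = 17 (mod 31)


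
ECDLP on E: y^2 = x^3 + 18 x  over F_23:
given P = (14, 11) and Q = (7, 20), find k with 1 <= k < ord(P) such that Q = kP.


Enumerate multiples of P until we hit Q = (7, 20):
  1P = (14, 11)
  2P = (13, 4)
  3P = (22, 2)
  4P = (3, 14)
  5P = (19, 5)
  6P = (8, 14)
  7P = (7, 20)
Match found at i = 7.

k = 7


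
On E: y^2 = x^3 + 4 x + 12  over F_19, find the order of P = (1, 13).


Compute successive multiples of P until we hit O:
  1P = (1, 13)
  2P = (18, 8)
  3P = (11, 0)
  4P = (18, 11)
  5P = (1, 6)
  6P = O

ord(P) = 6


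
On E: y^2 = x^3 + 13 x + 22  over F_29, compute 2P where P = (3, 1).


Doubling: s = (3 x1^2 + a) / (2 y1)
s = (3*3^2 + 13) / (2*1) mod 29 = 20
x3 = s^2 - 2 x1 mod 29 = 20^2 - 2*3 = 17
y3 = s (x1 - x3) - y1 mod 29 = 20 * (3 - 17) - 1 = 9

2P = (17, 9)


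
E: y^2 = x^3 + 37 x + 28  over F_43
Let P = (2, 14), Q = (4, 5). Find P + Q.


P != Q, so use the chord formula.
s = (y2 - y1) / (x2 - x1) = (34) / (2) mod 43 = 17
x3 = s^2 - x1 - x2 mod 43 = 17^2 - 2 - 4 = 25
y3 = s (x1 - x3) - y1 mod 43 = 17 * (2 - 25) - 14 = 25

P + Q = (25, 25)


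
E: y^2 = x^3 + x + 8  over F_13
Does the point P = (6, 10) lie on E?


Check whether y^2 = x^3 + 1 x + 8 (mod 13) for (x, y) = (6, 10).
LHS: y^2 = 10^2 mod 13 = 9
RHS: x^3 + 1 x + 8 = 6^3 + 1*6 + 8 mod 13 = 9
LHS = RHS

Yes, on the curve


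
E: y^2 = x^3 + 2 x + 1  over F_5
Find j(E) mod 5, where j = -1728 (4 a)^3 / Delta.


Delta = -16(4 a^3 + 27 b^2) mod 5 = 1
-1728 * (4 a)^3 = -1728 * (4*2)^3 mod 5 = 4
j = 4 * 1^(-1) mod 5 = 4

j = 4 (mod 5)


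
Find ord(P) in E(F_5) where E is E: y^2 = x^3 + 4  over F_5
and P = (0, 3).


Compute successive multiples of P until we hit O:
  1P = (0, 3)
  2P = (0, 2)
  3P = O

ord(P) = 3


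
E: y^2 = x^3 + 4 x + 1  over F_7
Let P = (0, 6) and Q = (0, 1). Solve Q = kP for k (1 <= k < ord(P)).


Enumerate multiples of P until we hit Q = (0, 1):
  1P = (0, 6)
  2P = (4, 2)
  3P = (4, 5)
  4P = (0, 1)
Match found at i = 4.

k = 4


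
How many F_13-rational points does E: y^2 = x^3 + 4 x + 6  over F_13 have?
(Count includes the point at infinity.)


For each x in F_13, count y with y^2 = x^3 + 4 x + 6 mod 13:
  x = 2: RHS = 9, y in [3, 10]  -> 2 point(s)
  x = 6: RHS = 12, y in [5, 8]  -> 2 point(s)
  x = 7: RHS = 0, y in [0]  -> 1 point(s)
  x = 8: RHS = 4, y in [2, 11]  -> 2 point(s)
  x = 9: RHS = 4, y in [2, 11]  -> 2 point(s)
  x = 11: RHS = 3, y in [4, 9]  -> 2 point(s)
  x = 12: RHS = 1, y in [1, 12]  -> 2 point(s)
Affine points: 13. Add the point at infinity: total = 14.

#E(F_13) = 14


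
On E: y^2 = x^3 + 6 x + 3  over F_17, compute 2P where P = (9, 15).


Doubling: s = (3 x1^2 + a) / (2 y1)
s = (3*9^2 + 6) / (2*15) mod 17 = 10
x3 = s^2 - 2 x1 mod 17 = 10^2 - 2*9 = 14
y3 = s (x1 - x3) - y1 mod 17 = 10 * (9 - 14) - 15 = 3

2P = (14, 3)


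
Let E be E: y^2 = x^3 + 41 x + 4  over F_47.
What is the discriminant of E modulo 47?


4 a^3 + 27 b^2 = 4*41^3 + 27*4^2 = 275684 + 432 = 276116
Delta = -16 * (276116) = -4417856
Delta mod 47 = 3

Delta = 3 (mod 47)


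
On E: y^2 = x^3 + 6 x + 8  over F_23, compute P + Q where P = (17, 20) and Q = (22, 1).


P != Q, so use the chord formula.
s = (y2 - y1) / (x2 - x1) = (4) / (5) mod 23 = 10
x3 = s^2 - x1 - x2 mod 23 = 10^2 - 17 - 22 = 15
y3 = s (x1 - x3) - y1 mod 23 = 10 * (17 - 15) - 20 = 0

P + Q = (15, 0)


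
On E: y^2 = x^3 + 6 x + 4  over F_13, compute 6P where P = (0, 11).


k = 6 = 110_2 (binary, LSB first: 011)
Double-and-add from P = (0, 11):
  bit 0 = 0: acc unchanged = O
  bit 1 = 1: acc = O + (12, 7) = (12, 7)
  bit 2 = 1: acc = (12, 7) + (5, 4) = (6, 3)

6P = (6, 3)


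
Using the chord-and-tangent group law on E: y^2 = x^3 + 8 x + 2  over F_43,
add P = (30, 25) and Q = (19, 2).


P != Q, so use the chord formula.
s = (y2 - y1) / (x2 - x1) = (20) / (32) mod 43 = 6
x3 = s^2 - x1 - x2 mod 43 = 6^2 - 30 - 19 = 30
y3 = s (x1 - x3) - y1 mod 43 = 6 * (30 - 30) - 25 = 18

P + Q = (30, 18)


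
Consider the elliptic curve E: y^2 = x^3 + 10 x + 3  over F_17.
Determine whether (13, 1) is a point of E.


Check whether y^2 = x^3 + 10 x + 3 (mod 17) for (x, y) = (13, 1).
LHS: y^2 = 1^2 mod 17 = 1
RHS: x^3 + 10 x + 3 = 13^3 + 10*13 + 3 mod 17 = 1
LHS = RHS

Yes, on the curve


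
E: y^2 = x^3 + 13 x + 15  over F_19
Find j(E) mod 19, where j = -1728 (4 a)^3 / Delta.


Delta = -16(4 a^3 + 27 b^2) mod 19 = 15
-1728 * (4 a)^3 = -1728 * (4*13)^3 mod 19 = 8
j = 8 * 15^(-1) mod 19 = 17

j = 17 (mod 19)


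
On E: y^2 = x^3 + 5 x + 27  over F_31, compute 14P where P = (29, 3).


k = 14 = 1110_2 (binary, LSB first: 0111)
Double-and-add from P = (29, 3):
  bit 0 = 0: acc unchanged = O
  bit 1 = 1: acc = O + (6, 26) = (6, 26)
  bit 2 = 1: acc = (6, 26) + (23, 8) = (22, 11)
  bit 3 = 1: acc = (22, 11) + (4, 7) = (15, 25)

14P = (15, 25)


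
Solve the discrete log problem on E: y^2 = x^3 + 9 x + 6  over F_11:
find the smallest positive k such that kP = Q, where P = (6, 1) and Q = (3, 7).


Enumerate multiples of P until we hit Q = (3, 7):
  1P = (6, 1)
  2P = (3, 4)
  3P = (3, 7)
Match found at i = 3.

k = 3


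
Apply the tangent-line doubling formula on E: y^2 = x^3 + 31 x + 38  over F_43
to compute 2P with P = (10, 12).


Doubling: s = (3 x1^2 + a) / (2 y1)
s = (3*10^2 + 31) / (2*12) mod 43 = 12
x3 = s^2 - 2 x1 mod 43 = 12^2 - 2*10 = 38
y3 = s (x1 - x3) - y1 mod 43 = 12 * (10 - 38) - 12 = 39

2P = (38, 39)


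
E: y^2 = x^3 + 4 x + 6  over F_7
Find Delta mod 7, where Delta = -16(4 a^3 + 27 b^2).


4 a^3 + 27 b^2 = 4*4^3 + 27*6^2 = 256 + 972 = 1228
Delta = -16 * (1228) = -19648
Delta mod 7 = 1

Delta = 1 (mod 7)


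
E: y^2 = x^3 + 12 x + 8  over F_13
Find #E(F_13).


For each x in F_13, count y with y^2 = x^3 + 12 x + 8 mod 13:
  x = 2: RHS = 1, y in [1, 12]  -> 2 point(s)
  x = 4: RHS = 3, y in [4, 9]  -> 2 point(s)
  x = 6: RHS = 10, y in [6, 7]  -> 2 point(s)
  x = 9: RHS = 0, y in [0]  -> 1 point(s)
  x = 10: RHS = 10, y in [6, 7]  -> 2 point(s)
Affine points: 9. Add the point at infinity: total = 10.

#E(F_13) = 10


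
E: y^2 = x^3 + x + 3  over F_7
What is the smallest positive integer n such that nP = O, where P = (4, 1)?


Compute successive multiples of P until we hit O:
  1P = (4, 1)
  2P = (6, 6)
  3P = (5, 0)
  4P = (6, 1)
  5P = (4, 6)
  6P = O

ord(P) = 6


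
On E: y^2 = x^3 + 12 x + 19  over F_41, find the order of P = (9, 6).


Compute successive multiples of P until we hit O:
  1P = (9, 6)
  2P = (21, 26)
  3P = (32, 24)
  4P = (1, 27)
  5P = (27, 31)
  6P = (23, 11)
  7P = (29, 22)
  8P = (2, 16)
  ... (continuing to 52P)
  52P = O

ord(P) = 52


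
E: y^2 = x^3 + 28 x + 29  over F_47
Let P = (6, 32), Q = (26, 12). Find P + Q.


P != Q, so use the chord formula.
s = (y2 - y1) / (x2 - x1) = (27) / (20) mod 47 = 46
x3 = s^2 - x1 - x2 mod 47 = 46^2 - 6 - 26 = 16
y3 = s (x1 - x3) - y1 mod 47 = 46 * (6 - 16) - 32 = 25

P + Q = (16, 25)


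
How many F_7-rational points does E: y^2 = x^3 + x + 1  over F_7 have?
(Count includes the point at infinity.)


For each x in F_7, count y with y^2 = x^3 + 1 x + 1 mod 7:
  x = 0: RHS = 1, y in [1, 6]  -> 2 point(s)
  x = 2: RHS = 4, y in [2, 5]  -> 2 point(s)
Affine points: 4. Add the point at infinity: total = 5.

#E(F_7) = 5


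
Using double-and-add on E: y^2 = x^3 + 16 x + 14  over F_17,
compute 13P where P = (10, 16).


k = 13 = 1101_2 (binary, LSB first: 1011)
Double-and-add from P = (10, 16):
  bit 0 = 1: acc = O + (10, 16) = (10, 16)
  bit 1 = 0: acc unchanged = (10, 16)
  bit 2 = 1: acc = (10, 16) + (11, 12) = (12, 9)
  bit 3 = 1: acc = (12, 9) + (8, 12) = (5, 7)

13P = (5, 7)


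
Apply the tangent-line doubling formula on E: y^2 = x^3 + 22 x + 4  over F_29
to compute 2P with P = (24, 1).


Doubling: s = (3 x1^2 + a) / (2 y1)
s = (3*24^2 + 22) / (2*1) mod 29 = 5
x3 = s^2 - 2 x1 mod 29 = 5^2 - 2*24 = 6
y3 = s (x1 - x3) - y1 mod 29 = 5 * (24 - 6) - 1 = 2

2P = (6, 2)


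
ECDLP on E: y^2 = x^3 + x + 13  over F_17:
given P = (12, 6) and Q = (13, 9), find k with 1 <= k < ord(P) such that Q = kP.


Enumerate multiples of P until we hit Q = (13, 9):
  1P = (12, 6)
  2P = (1, 7)
  3P = (13, 8)
  4P = (13, 9)
Match found at i = 4.

k = 4


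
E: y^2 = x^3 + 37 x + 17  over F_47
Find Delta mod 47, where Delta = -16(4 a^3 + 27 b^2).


4 a^3 + 27 b^2 = 4*37^3 + 27*17^2 = 202612 + 7803 = 210415
Delta = -16 * (210415) = -3366640
Delta mod 47 = 17

Delta = 17 (mod 47)


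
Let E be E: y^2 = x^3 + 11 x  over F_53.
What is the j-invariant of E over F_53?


Delta = -16(4 a^3 + 27 b^2) mod 53 = 40
-1728 * (4 a)^3 = -1728 * (4*11)^3 mod 53 = 8
j = 8 * 40^(-1) mod 53 = 32

j = 32 (mod 53)


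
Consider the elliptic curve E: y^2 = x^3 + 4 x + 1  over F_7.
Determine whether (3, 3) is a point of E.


Check whether y^2 = x^3 + 4 x + 1 (mod 7) for (x, y) = (3, 3).
LHS: y^2 = 3^2 mod 7 = 2
RHS: x^3 + 4 x + 1 = 3^3 + 4*3 + 1 mod 7 = 5
LHS != RHS

No, not on the curve


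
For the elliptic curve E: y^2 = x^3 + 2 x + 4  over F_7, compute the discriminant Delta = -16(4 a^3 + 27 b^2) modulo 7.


4 a^3 + 27 b^2 = 4*2^3 + 27*4^2 = 32 + 432 = 464
Delta = -16 * (464) = -7424
Delta mod 7 = 3

Delta = 3 (mod 7)


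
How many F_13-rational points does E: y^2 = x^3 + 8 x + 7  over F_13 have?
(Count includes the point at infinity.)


For each x in F_13, count y with y^2 = x^3 + 8 x + 7 mod 13:
  x = 1: RHS = 3, y in [4, 9]  -> 2 point(s)
  x = 4: RHS = 12, y in [5, 8]  -> 2 point(s)
  x = 5: RHS = 3, y in [4, 9]  -> 2 point(s)
  x = 7: RHS = 3, y in [4, 9]  -> 2 point(s)
  x = 11: RHS = 9, y in [3, 10]  -> 2 point(s)
Affine points: 10. Add the point at infinity: total = 11.

#E(F_13) = 11


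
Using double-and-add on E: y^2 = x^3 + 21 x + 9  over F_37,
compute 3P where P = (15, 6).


k = 3 = 11_2 (binary, LSB first: 11)
Double-and-add from P = (15, 6):
  bit 0 = 1: acc = O + (15, 6) = (15, 6)
  bit 1 = 1: acc = (15, 6) + (4, 3) = (30, 0)

3P = (30, 0)


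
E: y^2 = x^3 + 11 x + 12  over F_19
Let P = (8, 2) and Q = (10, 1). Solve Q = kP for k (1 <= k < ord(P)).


Enumerate multiples of P until we hit Q = (10, 1):
  1P = (8, 2)
  2P = (10, 1)
Match found at i = 2.

k = 2


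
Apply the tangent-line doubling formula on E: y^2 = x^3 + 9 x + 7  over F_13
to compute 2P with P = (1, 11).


Doubling: s = (3 x1^2 + a) / (2 y1)
s = (3*1^2 + 9) / (2*11) mod 13 = 10
x3 = s^2 - 2 x1 mod 13 = 10^2 - 2*1 = 7
y3 = s (x1 - x3) - y1 mod 13 = 10 * (1 - 7) - 11 = 7

2P = (7, 7)


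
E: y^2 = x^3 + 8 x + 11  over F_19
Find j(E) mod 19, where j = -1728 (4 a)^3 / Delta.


Delta = -16(4 a^3 + 27 b^2) mod 19 = 4
-1728 * (4 a)^3 = -1728 * (4*8)^3 mod 19 = 12
j = 12 * 4^(-1) mod 19 = 3

j = 3 (mod 19)


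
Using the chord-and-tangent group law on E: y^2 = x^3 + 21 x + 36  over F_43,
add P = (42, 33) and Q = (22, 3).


P != Q, so use the chord formula.
s = (y2 - y1) / (x2 - x1) = (13) / (23) mod 43 = 23
x3 = s^2 - x1 - x2 mod 43 = 23^2 - 42 - 22 = 35
y3 = s (x1 - x3) - y1 mod 43 = 23 * (42 - 35) - 33 = 42

P + Q = (35, 42)


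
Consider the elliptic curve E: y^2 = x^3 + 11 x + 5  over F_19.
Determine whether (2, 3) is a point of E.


Check whether y^2 = x^3 + 11 x + 5 (mod 19) for (x, y) = (2, 3).
LHS: y^2 = 3^2 mod 19 = 9
RHS: x^3 + 11 x + 5 = 2^3 + 11*2 + 5 mod 19 = 16
LHS != RHS

No, not on the curve


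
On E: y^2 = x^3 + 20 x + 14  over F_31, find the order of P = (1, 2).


Compute successive multiples of P until we hit O:
  1P = (1, 2)
  2P = (2, 0)
  3P = (1, 29)
  4P = O

ord(P) = 4


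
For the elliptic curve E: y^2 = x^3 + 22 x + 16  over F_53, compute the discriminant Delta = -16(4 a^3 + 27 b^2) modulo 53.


4 a^3 + 27 b^2 = 4*22^3 + 27*16^2 = 42592 + 6912 = 49504
Delta = -16 * (49504) = -792064
Delta mod 53 = 21

Delta = 21 (mod 53)
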